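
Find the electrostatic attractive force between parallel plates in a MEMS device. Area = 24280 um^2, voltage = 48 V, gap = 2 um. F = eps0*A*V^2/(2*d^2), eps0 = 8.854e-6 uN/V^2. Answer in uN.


Step 1: Identify parameters.
eps0 = 8.854e-6 uN/V^2, A = 24280 um^2, V = 48 V, d = 2 um
Step 2: Compute V^2 = 48^2 = 2304
Step 3: Compute d^2 = 2^2 = 4
Step 4: F = 0.5 * 8.854e-6 * 24280 * 2304 / 4
F = 61.913 uN


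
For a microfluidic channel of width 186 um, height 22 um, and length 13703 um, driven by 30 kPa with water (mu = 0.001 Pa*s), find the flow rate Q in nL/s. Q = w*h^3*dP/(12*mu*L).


Step 1: Convert all dimensions to SI (meters).
w = 186e-6 m, h = 22e-6 m, L = 13703e-6 m, dP = 30e3 Pa
Step 2: Q = w * h^3 * dP / (12 * mu * L)
Q = 186e-6 * (22e-6)^3 * 30e3 / (12 * 0.001 * 13703e-6) = 3.613311e-10 m^3/s
Step 3: Convert Q from m^3/s to nL/s (1 m^3 = 1e12 nL, so multiply by 1e12).
Q = 361.331 nL/s


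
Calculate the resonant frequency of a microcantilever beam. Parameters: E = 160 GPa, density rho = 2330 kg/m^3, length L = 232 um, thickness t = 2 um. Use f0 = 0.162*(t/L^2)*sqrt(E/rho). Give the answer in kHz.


Step 1: Convert units to SI.
t_SI = 2e-6 m, L_SI = 232e-6 m
Step 2: Calculate sqrt(E/rho).
sqrt(160e9 / 2330) = 8286.71 m/s
Step 3: Compute f0.
f0 = 0.162 * 2e-6 / (232e-6)^2 * 8286.71 = 49882.8 Hz = 49.88 kHz


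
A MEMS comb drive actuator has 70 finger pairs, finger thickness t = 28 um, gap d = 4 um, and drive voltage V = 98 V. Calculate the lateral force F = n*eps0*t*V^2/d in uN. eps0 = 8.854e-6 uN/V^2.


Step 1: Parameters: n=70, eps0=8.854e-6 uN/V^2, t=28 um, V=98 V, d=4 um
Step 2: V^2 = 9604
Step 3: F = 70 * 8.854e-6 * 28 * 9604 / 4
F = 41.667 uN


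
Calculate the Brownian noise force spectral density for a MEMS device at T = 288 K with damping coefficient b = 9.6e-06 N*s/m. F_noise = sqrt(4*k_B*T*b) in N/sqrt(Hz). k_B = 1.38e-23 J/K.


Step 1: Compute 4 * k_B * T * b
= 4 * 1.38e-23 * 288 * 9.6e-06
= 1.5262e-25 N^2/Hz
Step 2: F_noise = sqrt(1.5262e-25)
F_noise = 3.91e-13 N/sqrt(Hz)


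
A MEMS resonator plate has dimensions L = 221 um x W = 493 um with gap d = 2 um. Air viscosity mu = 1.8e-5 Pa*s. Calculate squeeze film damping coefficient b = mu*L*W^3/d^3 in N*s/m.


Step 1: Convert to SI.
L = 221e-6 m, W = 493e-6 m, d = 2e-6 m
Step 2: W^3 = (493e-6)^3 = 1.20e-10 m^3
Step 3: d^3 = (2e-6)^3 = 8.00e-18 m^3
Step 4: b = 1.8e-5 * 221e-6 * 1.20e-10 / 8.00e-18
b = 5.96e-02 N*s/m


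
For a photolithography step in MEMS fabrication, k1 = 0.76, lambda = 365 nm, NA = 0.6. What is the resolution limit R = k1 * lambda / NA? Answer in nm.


Step 1: Identify values: k1 = 0.76, lambda = 365 nm, NA = 0.6
Step 2: R = k1 * lambda / NA
R = 0.76 * 365 / 0.6
R = 462.3 nm


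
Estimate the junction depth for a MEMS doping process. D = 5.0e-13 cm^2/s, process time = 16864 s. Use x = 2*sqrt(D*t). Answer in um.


Step 1: Compute D*t = 5.0e-13 * 16864 = 8.432e-09 cm^2
Step 2: sqrt(D*t) = 9.18259e-05 cm
Step 3: x = 2 * 9.18259e-05 cm = 1.836518e-04 cm
Step 4: Convert to um (1 cm = 1e4 um): x = 1.837 um


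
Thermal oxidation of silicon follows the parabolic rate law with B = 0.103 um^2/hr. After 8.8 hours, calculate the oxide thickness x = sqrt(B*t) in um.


Step 1: Compute B*t = 0.103 * 8.8 = 0.9064
Step 2: x = sqrt(0.9064)
x = 0.952 um


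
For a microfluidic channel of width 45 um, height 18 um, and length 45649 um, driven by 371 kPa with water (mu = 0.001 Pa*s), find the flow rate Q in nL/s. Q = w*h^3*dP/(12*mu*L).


Step 1: Convert all dimensions to SI (meters).
w = 45e-6 m, h = 18e-6 m, L = 45649e-6 m, dP = 371e3 Pa
Step 2: Q = w * h^3 * dP / (12 * mu * L)
Q = 45e-6 * (18e-6)^3 * 371e3 / (12 * 0.001 * 45649e-6) = 1.7774256e-10 m^3/s
Step 3: Convert Q from m^3/s to nL/s (1 m^3 = 1e12 nL, so multiply by 1e12).
Q = 177.743 nL/s


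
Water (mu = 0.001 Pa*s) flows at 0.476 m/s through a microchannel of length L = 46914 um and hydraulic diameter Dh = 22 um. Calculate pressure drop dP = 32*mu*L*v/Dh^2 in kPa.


Step 1: Convert to SI: L = 46914e-6 m, Dh = 22e-6 m
Step 2: dP = 32 * 0.001 * 46914e-6 * 0.476 / (22e-6)^2
Step 3: dP = 1476433.98 Pa
Step 4: Convert to kPa: dP = 1476.43 kPa


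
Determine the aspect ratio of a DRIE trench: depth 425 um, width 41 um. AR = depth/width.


Step 1: AR = depth / width
Step 2: AR = 425 / 41
AR = 10.4


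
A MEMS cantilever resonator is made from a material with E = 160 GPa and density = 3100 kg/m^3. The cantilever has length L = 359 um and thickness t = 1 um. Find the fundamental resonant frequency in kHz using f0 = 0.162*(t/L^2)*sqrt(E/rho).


Step 1: Convert units to SI.
t_SI = 1e-6 m, L_SI = 359e-6 m
Step 2: Calculate sqrt(E/rho).
sqrt(160e9 / 3100) = 7184.21 m/s
Step 3: Compute f0.
f0 = 0.162 * 1e-6 / (359e-6)^2 * 7184.21 = 9030.4 Hz = 9.03 kHz


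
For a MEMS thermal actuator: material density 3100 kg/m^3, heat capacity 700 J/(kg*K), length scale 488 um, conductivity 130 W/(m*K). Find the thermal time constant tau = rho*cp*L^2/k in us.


Step 1: Convert L to m: L = 488e-6 m
Step 2: L^2 = (488e-6)^2 = 2.38144e-07 m^2
Step 3: tau = 3100 * 700 * 2.38144e-07 / 130 = 3.97517292e-03 s
Step 4: Convert to microseconds (multiply by 1e6).
tau = 3975.173 us


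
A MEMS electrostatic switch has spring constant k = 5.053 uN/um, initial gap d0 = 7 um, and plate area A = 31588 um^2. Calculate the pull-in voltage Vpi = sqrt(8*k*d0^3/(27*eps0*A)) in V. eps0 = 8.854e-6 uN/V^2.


Step 1: Compute numerator: 8 * k * d0^3 = 8 * 5.053 * 7^3 = 13865.432
Step 2: Compute denominator: 27 * eps0 * A = 27 * 8.854e-6 * 31588 = 7.551364
Step 3: Vpi = sqrt(13865.432 / 7.551364)
Vpi = 42.85 V


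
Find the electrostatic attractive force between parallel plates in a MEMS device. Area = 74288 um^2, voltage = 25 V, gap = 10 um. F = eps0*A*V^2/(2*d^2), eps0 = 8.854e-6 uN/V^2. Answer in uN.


Step 1: Identify parameters.
eps0 = 8.854e-6 uN/V^2, A = 74288 um^2, V = 25 V, d = 10 um
Step 2: Compute V^2 = 25^2 = 625
Step 3: Compute d^2 = 10^2 = 100
Step 4: F = 0.5 * 8.854e-6 * 74288 * 625 / 100
F = 2.055 uN


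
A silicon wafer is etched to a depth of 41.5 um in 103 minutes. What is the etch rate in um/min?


Step 1: Etch rate = depth / time
Step 2: rate = 41.5 / 103
rate = 0.403 um/min


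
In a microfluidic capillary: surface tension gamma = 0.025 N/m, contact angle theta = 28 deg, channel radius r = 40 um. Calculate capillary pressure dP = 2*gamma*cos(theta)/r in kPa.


Step 1: cos(28 deg) = 0.8829
Step 2: Convert r to m: r = 40e-6 m
Step 3: dP = 2 * 0.025 * 0.8829 / 40e-6 = 1103.6 Pa
Step 4: Convert Pa to kPa (divide by 1000).
dP = 1.1 kPa


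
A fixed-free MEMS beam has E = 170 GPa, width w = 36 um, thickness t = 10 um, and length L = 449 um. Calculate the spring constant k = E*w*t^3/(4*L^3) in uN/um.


Step 1: Convert E to consistent units (1 GPa = 1000 uN/um^2).
E = 170 GPa = 170000 uN/um^2
Step 2: Compute t^3 = 10^3 = 1000
Step 3: Compute L^3 = 449^3 = 90518849
Step 4: k = 170000 * 36 * 1000 / (4 * 90518849)
k = 16.9026 uN/um


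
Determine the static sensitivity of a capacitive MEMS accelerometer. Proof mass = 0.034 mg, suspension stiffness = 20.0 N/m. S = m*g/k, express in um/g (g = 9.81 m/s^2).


Step 1: Convert mass: m = 0.034 mg = 3.40e-08 kg
Step 2: S = m * g / k = 3.40e-08 * 9.81 / 20.0
Step 3: S = 1.67e-08 m/g
Step 4: Convert to um/g: S = 0.017 um/g


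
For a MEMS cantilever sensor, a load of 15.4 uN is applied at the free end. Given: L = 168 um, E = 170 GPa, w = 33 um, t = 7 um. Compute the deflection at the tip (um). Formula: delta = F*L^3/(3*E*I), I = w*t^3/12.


Step 1: Calculate the second moment of area.
I = w * t^3 / 12 = 33 * 7^3 / 12 = 943.25 um^4
Step 2: Convert E to consistent units (1 GPa = 1000 uN/um^2).
E = 170 GPa = 170000 uN/um^2
Step 3: Calculate tip deflection.
delta = F * L^3 / (3 * E * I)
delta = 15.4 * 168^3 / (3 * 170000 * 943.25)
delta = 0.1518 um


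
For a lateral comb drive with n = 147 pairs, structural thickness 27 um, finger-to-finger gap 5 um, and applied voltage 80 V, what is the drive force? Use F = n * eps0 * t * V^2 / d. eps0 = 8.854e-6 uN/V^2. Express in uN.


Step 1: Parameters: n=147, eps0=8.854e-6 uN/V^2, t=27 um, V=80 V, d=5 um
Step 2: V^2 = 6400
Step 3: F = 147 * 8.854e-6 * 27 * 6400 / 5
F = 44.981 uN


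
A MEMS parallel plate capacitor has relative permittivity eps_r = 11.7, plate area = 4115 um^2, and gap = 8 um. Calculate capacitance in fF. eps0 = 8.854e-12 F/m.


Step 1: Convert area to m^2: A = 4115e-12 m^2
Step 2: Convert gap to m: d = 8e-6 m
Step 3: C = eps0 * eps_r * A / d
C = 8.854e-12 * 11.7 * 4115e-12 / 8e-6
Step 4: Convert to fF (multiply by 1e15).
C = 53.29 fF


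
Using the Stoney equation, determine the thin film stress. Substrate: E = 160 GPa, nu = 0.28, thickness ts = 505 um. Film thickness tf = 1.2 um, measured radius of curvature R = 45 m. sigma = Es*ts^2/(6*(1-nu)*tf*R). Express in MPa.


Step 1: Compute numerator: Es * ts^2 = 160 * 505^2 = 40804000 (GPa*um^2)
Step 2: Compute denominator (R in um): 6*(1-nu)*tf*R = 6*0.72*1.2*45e6 = 233280000.0 (um^2)
Step 3: sigma (GPa) = 40804000 / 233280000.0 = 1.74914e-01 GPa
Step 4: Convert to MPa (x1000): sigma = 174.9 MPa


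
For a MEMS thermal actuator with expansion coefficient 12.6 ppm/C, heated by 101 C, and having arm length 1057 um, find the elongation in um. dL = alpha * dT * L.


Step 1: Convert CTE: alpha = 12.6 ppm/C = 12.6e-6 /C
Step 2: dL = 12.6e-6 * 101 * 1057
dL = 1.3451 um


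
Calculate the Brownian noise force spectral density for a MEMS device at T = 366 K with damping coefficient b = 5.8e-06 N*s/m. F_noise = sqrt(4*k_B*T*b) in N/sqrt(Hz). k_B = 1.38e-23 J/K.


Step 1: Compute 4 * k_B * T * b
= 4 * 1.38e-23 * 366 * 5.8e-06
= 1.1718e-25 N^2/Hz
Step 2: F_noise = sqrt(1.1718e-25)
F_noise = 3.42e-13 N/sqrt(Hz)


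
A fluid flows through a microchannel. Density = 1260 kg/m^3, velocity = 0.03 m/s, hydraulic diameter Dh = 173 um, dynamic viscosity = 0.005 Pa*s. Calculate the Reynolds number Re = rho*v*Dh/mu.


Step 1: Convert Dh to meters: Dh = 173e-6 m
Step 2: Re = rho * v * Dh / mu
Re = 1260 * 0.03 * 173e-6 / 0.005
Re = 1.308


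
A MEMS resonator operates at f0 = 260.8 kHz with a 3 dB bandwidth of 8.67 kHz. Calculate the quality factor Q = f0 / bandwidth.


Step 1: Q = f0 / bandwidth
Step 2: Q = 260.8 / 8.67
Q = 30.1


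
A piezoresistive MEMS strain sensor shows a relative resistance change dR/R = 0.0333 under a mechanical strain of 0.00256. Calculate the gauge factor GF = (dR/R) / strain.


Step 1: Identify values.
dR/R = 0.0333, strain = 0.00256
Step 2: GF = (dR/R) / strain = 0.0333 / 0.00256
GF = 13.0


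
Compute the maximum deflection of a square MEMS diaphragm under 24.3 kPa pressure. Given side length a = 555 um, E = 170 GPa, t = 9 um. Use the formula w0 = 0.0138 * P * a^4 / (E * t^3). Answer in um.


Step 1: Convert pressure to compatible units (E is in GPa, so P in GPa).
P = 24.3 kPa = 24.3e-6 GPa
Step 2: Compute numerator: 0.0138 * P * a^4.
a^4 = 555^4 = 94879400625
numerator = 0.0138 * 24.3e-6 * 94879400625 = 3.18169e+04
Step 3: Compute denominator: E * t^3 = 170 * 9^3 = 123930
Step 4: w0 = numerator / denominator = 3.18169e+04 / 123930 = 0.2567 um


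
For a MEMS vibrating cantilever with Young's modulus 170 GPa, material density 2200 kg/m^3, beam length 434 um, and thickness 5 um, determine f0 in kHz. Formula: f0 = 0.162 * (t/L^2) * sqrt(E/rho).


Step 1: Convert units to SI.
t_SI = 5e-6 m, L_SI = 434e-6 m
Step 2: Calculate sqrt(E/rho).
sqrt(170e9 / 2200) = 8790.49 m/s
Step 3: Compute f0.
f0 = 0.162 * 5e-6 / (434e-6)^2 * 8790.49 = 37802.3 Hz = 37.8 kHz


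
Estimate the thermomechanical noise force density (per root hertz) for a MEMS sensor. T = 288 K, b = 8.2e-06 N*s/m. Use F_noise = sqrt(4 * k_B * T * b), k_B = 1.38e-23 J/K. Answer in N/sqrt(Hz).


Step 1: Compute 4 * k_B * T * b
= 4 * 1.38e-23 * 288 * 8.2e-06
= 1.3036e-25 N^2/Hz
Step 2: F_noise = sqrt(1.3036e-25)
F_noise = 3.61e-13 N/sqrt(Hz)


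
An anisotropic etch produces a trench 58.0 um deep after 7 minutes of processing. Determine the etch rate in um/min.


Step 1: Etch rate = depth / time
Step 2: rate = 58.0 / 7
rate = 8.286 um/min


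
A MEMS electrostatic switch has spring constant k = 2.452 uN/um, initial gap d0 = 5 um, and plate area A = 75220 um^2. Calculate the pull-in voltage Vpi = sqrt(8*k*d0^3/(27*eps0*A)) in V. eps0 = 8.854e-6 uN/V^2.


Step 1: Compute numerator: 8 * k * d0^3 = 8 * 2.452 * 5^3 = 2452.0
Step 2: Compute denominator: 27 * eps0 * A = 27 * 8.854e-6 * 75220 = 17.981943
Step 3: Vpi = sqrt(2452.0 / 17.981943)
Vpi = 11.68 V


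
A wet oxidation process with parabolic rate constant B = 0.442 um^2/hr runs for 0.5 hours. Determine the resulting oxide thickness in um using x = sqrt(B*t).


Step 1: Compute B*t = 0.442 * 0.5 = 0.221
Step 2: x = sqrt(0.221)
x = 0.47 um


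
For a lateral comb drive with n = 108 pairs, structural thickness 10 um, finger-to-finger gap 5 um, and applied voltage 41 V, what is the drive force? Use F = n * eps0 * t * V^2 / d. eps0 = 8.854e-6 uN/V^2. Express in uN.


Step 1: Parameters: n=108, eps0=8.854e-6 uN/V^2, t=10 um, V=41 V, d=5 um
Step 2: V^2 = 1681
Step 3: F = 108 * 8.854e-6 * 10 * 1681 / 5
F = 3.215 uN


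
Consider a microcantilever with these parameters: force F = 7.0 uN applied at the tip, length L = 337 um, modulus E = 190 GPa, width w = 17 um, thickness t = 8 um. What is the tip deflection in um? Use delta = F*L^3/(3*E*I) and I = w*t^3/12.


Step 1: Calculate the second moment of area.
I = w * t^3 / 12 = 17 * 8^3 / 12 = 725.3333 um^4
Step 2: Convert E to consistent units (1 GPa = 1000 uN/um^2).
E = 190 GPa = 190000 uN/um^2
Step 3: Calculate tip deflection.
delta = F * L^3 / (3 * E * I)
delta = 7.0 * 337^3 / (3 * 190000 * 725.3333)
delta = 0.648 um


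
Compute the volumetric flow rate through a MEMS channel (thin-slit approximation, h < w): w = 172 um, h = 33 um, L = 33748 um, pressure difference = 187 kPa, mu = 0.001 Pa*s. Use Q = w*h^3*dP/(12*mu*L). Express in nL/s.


Step 1: Convert all dimensions to SI (meters).
w = 172e-6 m, h = 33e-6 m, L = 33748e-6 m, dP = 187e3 Pa
Step 2: Q = w * h^3 * dP / (12 * mu * L)
Q = 172e-6 * (33e-6)^3 * 187e3 / (12 * 0.001 * 33748e-6) = 2.85418807e-09 m^3/s
Step 3: Convert Q from m^3/s to nL/s (1 m^3 = 1e12 nL, so multiply by 1e12).
Q = 2854.188 nL/s


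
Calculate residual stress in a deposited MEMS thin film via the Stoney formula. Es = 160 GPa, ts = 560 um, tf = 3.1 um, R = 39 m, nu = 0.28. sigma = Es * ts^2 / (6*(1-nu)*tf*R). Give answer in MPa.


Step 1: Compute numerator: Es * ts^2 = 160 * 560^2 = 50176000 (GPa*um^2)
Step 2: Compute denominator (R in um): 6*(1-nu)*tf*R = 6*0.72*3.1*39e6 = 522288000.0 (um^2)
Step 3: sigma (GPa) = 50176000 / 522288000.0 = 9.607e-02 GPa
Step 4: Convert to MPa (x1000): sigma = 96.1 MPa


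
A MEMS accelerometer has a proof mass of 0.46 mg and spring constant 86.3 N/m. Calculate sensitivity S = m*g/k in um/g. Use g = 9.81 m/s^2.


Step 1: Convert mass: m = 0.46 mg = 4.60e-07 kg
Step 2: S = m * g / k = 4.60e-07 * 9.81 / 86.3
Step 3: S = 5.23e-08 m/g
Step 4: Convert to um/g: S = 0.052 um/g


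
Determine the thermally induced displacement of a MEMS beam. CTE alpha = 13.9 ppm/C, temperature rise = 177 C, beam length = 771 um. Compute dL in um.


Step 1: Convert CTE: alpha = 13.9 ppm/C = 13.9e-6 /C
Step 2: dL = 13.9e-6 * 177 * 771
dL = 1.8969 um


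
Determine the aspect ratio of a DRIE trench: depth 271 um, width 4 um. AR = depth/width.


Step 1: AR = depth / width
Step 2: AR = 271 / 4
AR = 67.8


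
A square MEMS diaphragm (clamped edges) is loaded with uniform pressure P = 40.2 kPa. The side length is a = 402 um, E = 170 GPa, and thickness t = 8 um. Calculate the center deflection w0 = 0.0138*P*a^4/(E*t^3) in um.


Step 1: Convert pressure to compatible units (E is in GPa, so P in GPa).
P = 40.2 kPa = 40.2e-6 GPa
Step 2: Compute numerator: 0.0138 * P * a^4.
a^4 = 402^4 = 26115852816
numerator = 0.0138 * 40.2e-6 * 26115852816 = 1.4488e+04
Step 3: Compute denominator: E * t^3 = 170 * 8^3 = 87040
Step 4: w0 = numerator / denominator = 1.4488e+04 / 87040 = 0.1665 um


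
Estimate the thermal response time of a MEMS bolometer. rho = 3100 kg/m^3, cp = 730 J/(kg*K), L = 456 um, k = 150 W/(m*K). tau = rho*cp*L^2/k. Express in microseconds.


Step 1: Convert L to m: L = 456e-6 m
Step 2: L^2 = (456e-6)^2 = 2.07936e-07 m^2
Step 3: tau = 3100 * 730 * 2.07936e-07 / 150 = 3.13706112e-03 s
Step 4: Convert to microseconds (multiply by 1e6).
tau = 3137.061 us


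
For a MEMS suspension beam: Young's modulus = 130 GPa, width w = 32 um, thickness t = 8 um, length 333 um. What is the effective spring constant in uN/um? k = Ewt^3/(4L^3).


Step 1: Convert E to consistent units (1 GPa = 1000 uN/um^2).
E = 130 GPa = 130000 uN/um^2
Step 2: Compute t^3 = 8^3 = 512
Step 3: Compute L^3 = 333^3 = 36926037
Step 4: k = 130000 * 32 * 512 / (4 * 36926037)
k = 14.4202 uN/um


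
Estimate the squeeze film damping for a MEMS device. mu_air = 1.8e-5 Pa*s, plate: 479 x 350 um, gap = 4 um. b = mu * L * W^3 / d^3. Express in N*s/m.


Step 1: Convert to SI.
L = 479e-6 m, W = 350e-6 m, d = 4e-6 m
Step 2: W^3 = (350e-6)^3 = 4.29e-11 m^3
Step 3: d^3 = (4e-6)^3 = 6.40e-17 m^3
Step 4: b = 1.8e-5 * 479e-6 * 4.29e-11 / 6.40e-17
b = 5.78e-03 N*s/m


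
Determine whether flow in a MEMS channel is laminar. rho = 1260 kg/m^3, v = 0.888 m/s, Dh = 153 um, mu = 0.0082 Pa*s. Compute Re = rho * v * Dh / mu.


Step 1: Convert Dh to meters: Dh = 153e-6 m
Step 2: Re = rho * v * Dh / mu
Re = 1260 * 0.888 * 153e-6 / 0.0082
Re = 20.877
Since Re = 20.877 is below ~2300, the flow is laminar.


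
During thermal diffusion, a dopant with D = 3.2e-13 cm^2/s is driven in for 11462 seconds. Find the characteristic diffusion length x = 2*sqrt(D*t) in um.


Step 1: Compute D*t = 3.2e-13 * 11462 = 3.66784e-09 cm^2
Step 2: sqrt(D*t) = 6.05627e-05 cm
Step 3: x = 2 * 6.05627e-05 cm = 1.211254e-04 cm
Step 4: Convert to um (1 cm = 1e4 um): x = 1.211 um


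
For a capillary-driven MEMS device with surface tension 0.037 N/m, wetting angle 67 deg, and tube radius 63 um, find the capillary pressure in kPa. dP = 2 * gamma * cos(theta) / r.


Step 1: cos(67 deg) = 0.3907
Step 2: Convert r to m: r = 63e-6 m
Step 3: dP = 2 * 0.037 * 0.3907 / 63e-6 = 458.9 Pa
Step 4: Convert Pa to kPa (divide by 1000).
dP = 0.46 kPa


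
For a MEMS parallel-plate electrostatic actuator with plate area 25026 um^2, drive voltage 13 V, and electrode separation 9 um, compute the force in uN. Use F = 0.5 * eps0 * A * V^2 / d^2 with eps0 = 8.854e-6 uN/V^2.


Step 1: Identify parameters.
eps0 = 8.854e-6 uN/V^2, A = 25026 um^2, V = 13 V, d = 9 um
Step 2: Compute V^2 = 13^2 = 169
Step 3: Compute d^2 = 9^2 = 81
Step 4: F = 0.5 * 8.854e-6 * 25026 * 169 / 81
F = 0.231 uN


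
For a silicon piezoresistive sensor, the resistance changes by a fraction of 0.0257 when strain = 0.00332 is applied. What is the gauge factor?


Step 1: Identify values.
dR/R = 0.0257, strain = 0.00332
Step 2: GF = (dR/R) / strain = 0.0257 / 0.00332
GF = 7.7


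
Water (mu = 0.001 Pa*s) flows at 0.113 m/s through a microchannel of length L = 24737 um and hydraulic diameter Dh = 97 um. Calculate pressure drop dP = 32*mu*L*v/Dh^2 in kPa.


Step 1: Convert to SI: L = 24737e-6 m, Dh = 97e-6 m
Step 2: dP = 32 * 0.001 * 24737e-6 * 0.113 / (97e-6)^2
Step 3: dP = 9506.75 Pa
Step 4: Convert to kPa: dP = 9.51 kPa


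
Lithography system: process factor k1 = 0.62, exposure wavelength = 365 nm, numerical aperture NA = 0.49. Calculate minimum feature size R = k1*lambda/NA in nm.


Step 1: Identify values: k1 = 0.62, lambda = 365 nm, NA = 0.49
Step 2: R = k1 * lambda / NA
R = 0.62 * 365 / 0.49
R = 461.8 nm


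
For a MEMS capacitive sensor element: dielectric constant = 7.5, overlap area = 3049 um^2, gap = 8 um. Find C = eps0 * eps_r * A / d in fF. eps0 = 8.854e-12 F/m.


Step 1: Convert area to m^2: A = 3049e-12 m^2
Step 2: Convert gap to m: d = 8e-6 m
Step 3: C = eps0 * eps_r * A / d
C = 8.854e-12 * 7.5 * 3049e-12 / 8e-6
Step 4: Convert to fF (multiply by 1e15).
C = 25.31 fF


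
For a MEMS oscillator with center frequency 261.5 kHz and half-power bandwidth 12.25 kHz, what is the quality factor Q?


Step 1: Q = f0 / bandwidth
Step 2: Q = 261.5 / 12.25
Q = 21.3


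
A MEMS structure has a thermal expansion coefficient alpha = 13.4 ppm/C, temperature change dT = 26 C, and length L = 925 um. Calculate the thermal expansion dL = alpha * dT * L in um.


Step 1: Convert CTE: alpha = 13.4 ppm/C = 13.4e-6 /C
Step 2: dL = 13.4e-6 * 26 * 925
dL = 0.3223 um


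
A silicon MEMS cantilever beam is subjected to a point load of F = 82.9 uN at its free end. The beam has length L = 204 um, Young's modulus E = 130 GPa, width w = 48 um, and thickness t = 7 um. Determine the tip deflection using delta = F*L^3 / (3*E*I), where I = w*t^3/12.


Step 1: Calculate the second moment of area.
I = w * t^3 / 12 = 48 * 7^3 / 12 = 1372.0 um^4
Step 2: Convert E to consistent units (1 GPa = 1000 uN/um^2).
E = 130 GPa = 130000 uN/um^2
Step 3: Calculate tip deflection.
delta = F * L^3 / (3 * E * I)
delta = 82.9 * 204^3 / (3 * 130000 * 1372.0)
delta = 1.3153 um


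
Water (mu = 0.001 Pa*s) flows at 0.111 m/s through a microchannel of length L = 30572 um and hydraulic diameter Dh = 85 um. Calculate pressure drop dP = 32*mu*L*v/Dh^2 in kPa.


Step 1: Convert to SI: L = 30572e-6 m, Dh = 85e-6 m
Step 2: dP = 32 * 0.001 * 30572e-6 * 0.111 / (85e-6)^2
Step 3: dP = 15030.00 Pa
Step 4: Convert to kPa: dP = 15.03 kPa


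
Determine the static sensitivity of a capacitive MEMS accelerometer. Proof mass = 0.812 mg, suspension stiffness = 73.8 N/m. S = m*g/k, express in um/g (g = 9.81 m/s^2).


Step 1: Convert mass: m = 0.812 mg = 8.12e-07 kg
Step 2: S = m * g / k = 8.12e-07 * 9.81 / 73.8
Step 3: S = 1.08e-07 m/g
Step 4: Convert to um/g: S = 0.108 um/g


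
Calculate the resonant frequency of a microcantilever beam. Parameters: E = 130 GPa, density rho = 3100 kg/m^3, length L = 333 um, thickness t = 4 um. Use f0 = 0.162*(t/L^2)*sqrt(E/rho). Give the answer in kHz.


Step 1: Convert units to SI.
t_SI = 4e-6 m, L_SI = 333e-6 m
Step 2: Calculate sqrt(E/rho).
sqrt(130e9 / 3100) = 6475.76 m/s
Step 3: Compute f0.
f0 = 0.162 * 4e-6 / (333e-6)^2 * 6475.76 = 37842.3 Hz = 37.84 kHz


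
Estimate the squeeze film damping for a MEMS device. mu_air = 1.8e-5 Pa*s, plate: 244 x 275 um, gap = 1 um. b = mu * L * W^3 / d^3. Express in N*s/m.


Step 1: Convert to SI.
L = 244e-6 m, W = 275e-6 m, d = 1e-6 m
Step 2: W^3 = (275e-6)^3 = 2.08e-11 m^3
Step 3: d^3 = (1e-6)^3 = 1.00e-18 m^3
Step 4: b = 1.8e-5 * 244e-6 * 2.08e-11 / 1.00e-18
b = 9.13e-02 N*s/m


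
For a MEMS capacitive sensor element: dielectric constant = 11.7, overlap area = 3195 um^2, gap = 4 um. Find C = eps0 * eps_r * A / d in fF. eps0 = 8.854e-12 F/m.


Step 1: Convert area to m^2: A = 3195e-12 m^2
Step 2: Convert gap to m: d = 4e-6 m
Step 3: C = eps0 * eps_r * A / d
C = 8.854e-12 * 11.7 * 3195e-12 / 4e-6
Step 4: Convert to fF (multiply by 1e15).
C = 82.74 fF


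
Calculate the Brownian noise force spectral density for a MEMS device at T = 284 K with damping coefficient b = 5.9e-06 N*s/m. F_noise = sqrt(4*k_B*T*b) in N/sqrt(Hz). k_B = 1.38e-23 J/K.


Step 1: Compute 4 * k_B * T * b
= 4 * 1.38e-23 * 284 * 5.9e-06
= 9.2493e-26 N^2/Hz
Step 2: F_noise = sqrt(9.2493e-26)
F_noise = 3.04e-13 N/sqrt(Hz)


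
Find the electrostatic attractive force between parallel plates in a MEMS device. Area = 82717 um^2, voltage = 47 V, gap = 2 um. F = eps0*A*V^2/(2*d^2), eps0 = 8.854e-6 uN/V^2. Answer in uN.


Step 1: Identify parameters.
eps0 = 8.854e-6 uN/V^2, A = 82717 um^2, V = 47 V, d = 2 um
Step 2: Compute V^2 = 47^2 = 2209
Step 3: Compute d^2 = 2^2 = 4
Step 4: F = 0.5 * 8.854e-6 * 82717 * 2209 / 4
F = 202.227 uN


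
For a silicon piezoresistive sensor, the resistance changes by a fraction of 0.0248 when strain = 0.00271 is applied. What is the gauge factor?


Step 1: Identify values.
dR/R = 0.0248, strain = 0.00271
Step 2: GF = (dR/R) / strain = 0.0248 / 0.00271
GF = 9.2


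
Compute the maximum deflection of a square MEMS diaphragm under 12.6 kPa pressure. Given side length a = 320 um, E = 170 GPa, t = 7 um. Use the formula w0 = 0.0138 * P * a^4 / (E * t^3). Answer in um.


Step 1: Convert pressure to compatible units (E is in GPa, so P in GPa).
P = 12.6 kPa = 12.6e-6 GPa
Step 2: Compute numerator: 0.0138 * P * a^4.
a^4 = 320^4 = 10485760000
numerator = 0.0138 * 12.6e-6 * 10485760000 = 1.8233e+03
Step 3: Compute denominator: E * t^3 = 170 * 7^3 = 58310
Step 4: w0 = numerator / denominator = 1.8233e+03 / 58310 = 0.0313 um


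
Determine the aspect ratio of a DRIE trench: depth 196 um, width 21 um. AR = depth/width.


Step 1: AR = depth / width
Step 2: AR = 196 / 21
AR = 9.3


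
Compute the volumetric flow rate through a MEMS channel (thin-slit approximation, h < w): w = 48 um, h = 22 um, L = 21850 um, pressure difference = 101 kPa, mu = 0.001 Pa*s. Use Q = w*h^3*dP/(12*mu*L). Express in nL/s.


Step 1: Convert all dimensions to SI (meters).
w = 48e-6 m, h = 22e-6 m, L = 21850e-6 m, dP = 101e3 Pa
Step 2: Q = w * h^3 * dP / (12 * mu * L)
Q = 48e-6 * (22e-6)^3 * 101e3 / (12 * 0.001 * 21850e-6) = 1.9687835e-10 m^3/s
Step 3: Convert Q from m^3/s to nL/s (1 m^3 = 1e12 nL, so multiply by 1e12).
Q = 196.878 nL/s


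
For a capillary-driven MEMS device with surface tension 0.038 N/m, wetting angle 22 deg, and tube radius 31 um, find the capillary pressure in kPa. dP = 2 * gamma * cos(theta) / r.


Step 1: cos(22 deg) = 0.9272
Step 2: Convert r to m: r = 31e-6 m
Step 3: dP = 2 * 0.038 * 0.9272 / 31e-6 = 2273.1 Pa
Step 4: Convert Pa to kPa (divide by 1000).
dP = 2.27 kPa


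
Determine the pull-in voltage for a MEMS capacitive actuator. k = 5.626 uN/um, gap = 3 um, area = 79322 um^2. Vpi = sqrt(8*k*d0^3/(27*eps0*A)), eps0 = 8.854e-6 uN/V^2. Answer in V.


Step 1: Compute numerator: 8 * k * d0^3 = 8 * 5.626 * 3^3 = 1215.216
Step 2: Compute denominator: 27 * eps0 * A = 27 * 8.854e-6 * 79322 = 18.962559
Step 3: Vpi = sqrt(1215.216 / 18.962559)
Vpi = 8.01 V


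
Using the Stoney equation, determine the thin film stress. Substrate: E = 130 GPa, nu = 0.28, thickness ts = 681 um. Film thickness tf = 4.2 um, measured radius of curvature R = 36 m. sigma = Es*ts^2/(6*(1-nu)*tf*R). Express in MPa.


Step 1: Compute numerator: Es * ts^2 = 130 * 681^2 = 60288930 (GPa*um^2)
Step 2: Compute denominator (R in um): 6*(1-nu)*tf*R = 6*0.72*4.2*36e6 = 653184000.0 (um^2)
Step 3: sigma (GPa) = 60288930 / 653184000.0 = 9.23e-02 GPa
Step 4: Convert to MPa (x1000): sigma = 92.3 MPa


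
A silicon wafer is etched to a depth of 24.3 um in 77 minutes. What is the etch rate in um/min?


Step 1: Etch rate = depth / time
Step 2: rate = 24.3 / 77
rate = 0.316 um/min


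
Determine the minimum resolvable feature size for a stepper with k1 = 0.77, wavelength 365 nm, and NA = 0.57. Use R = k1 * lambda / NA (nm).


Step 1: Identify values: k1 = 0.77, lambda = 365 nm, NA = 0.57
Step 2: R = k1 * lambda / NA
R = 0.77 * 365 / 0.57
R = 493.1 nm


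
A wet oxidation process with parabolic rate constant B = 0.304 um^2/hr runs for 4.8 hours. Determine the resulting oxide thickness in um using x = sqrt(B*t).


Step 1: Compute B*t = 0.304 * 4.8 = 1.4592
Step 2: x = sqrt(1.4592)
x = 1.208 um


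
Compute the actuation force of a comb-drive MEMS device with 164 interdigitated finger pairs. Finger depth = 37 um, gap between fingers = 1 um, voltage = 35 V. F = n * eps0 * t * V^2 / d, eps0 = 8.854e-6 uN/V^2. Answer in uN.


Step 1: Parameters: n=164, eps0=8.854e-6 uN/V^2, t=37 um, V=35 V, d=1 um
Step 2: V^2 = 1225
Step 3: F = 164 * 8.854e-6 * 37 * 1225 / 1
F = 65.814 uN


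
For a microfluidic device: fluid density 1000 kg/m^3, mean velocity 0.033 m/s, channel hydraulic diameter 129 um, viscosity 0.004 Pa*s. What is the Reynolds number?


Step 1: Convert Dh to meters: Dh = 129e-6 m
Step 2: Re = rho * v * Dh / mu
Re = 1000 * 0.033 * 129e-6 / 0.004
Re = 1.064


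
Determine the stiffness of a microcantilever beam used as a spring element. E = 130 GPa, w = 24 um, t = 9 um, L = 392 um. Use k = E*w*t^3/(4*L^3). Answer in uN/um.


Step 1: Convert E to consistent units (1 GPa = 1000 uN/um^2).
E = 130 GPa = 130000 uN/um^2
Step 2: Compute t^3 = 9^3 = 729
Step 3: Compute L^3 = 392^3 = 60236288
Step 4: k = 130000 * 24 * 729 / (4 * 60236288)
k = 9.4398 uN/um


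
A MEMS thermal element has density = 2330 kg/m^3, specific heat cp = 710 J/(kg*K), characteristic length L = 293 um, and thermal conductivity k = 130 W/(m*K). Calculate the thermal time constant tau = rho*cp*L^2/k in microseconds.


Step 1: Convert L to m: L = 293e-6 m
Step 2: L^2 = (293e-6)^2 = 8.5849e-08 m^2
Step 3: tau = 2330 * 710 * 8.5849e-08 / 130 = 1.09246154e-03 s
Step 4: Convert to microseconds (multiply by 1e6).
tau = 1092.462 us


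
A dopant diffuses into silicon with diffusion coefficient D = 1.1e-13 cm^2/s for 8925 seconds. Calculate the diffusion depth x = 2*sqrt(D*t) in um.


Step 1: Compute D*t = 1.1e-13 * 8925 = 9.8175e-10 cm^2
Step 2: sqrt(D*t) = 3.1333e-05 cm
Step 3: x = 2 * 3.1333e-05 cm = 6.2666e-05 cm
Step 4: Convert to um (1 cm = 1e4 um): x = 0.627 um


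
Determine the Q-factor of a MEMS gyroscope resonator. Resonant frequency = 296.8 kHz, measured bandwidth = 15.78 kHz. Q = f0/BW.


Step 1: Q = f0 / bandwidth
Step 2: Q = 296.8 / 15.78
Q = 18.8


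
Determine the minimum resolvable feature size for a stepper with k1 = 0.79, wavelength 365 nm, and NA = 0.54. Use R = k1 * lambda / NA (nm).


Step 1: Identify values: k1 = 0.79, lambda = 365 nm, NA = 0.54
Step 2: R = k1 * lambda / NA
R = 0.79 * 365 / 0.54
R = 534.0 nm


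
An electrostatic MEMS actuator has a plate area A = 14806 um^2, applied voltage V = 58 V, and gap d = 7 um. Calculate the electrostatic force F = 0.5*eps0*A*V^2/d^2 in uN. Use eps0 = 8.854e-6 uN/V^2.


Step 1: Identify parameters.
eps0 = 8.854e-6 uN/V^2, A = 14806 um^2, V = 58 V, d = 7 um
Step 2: Compute V^2 = 58^2 = 3364
Step 3: Compute d^2 = 7^2 = 49
Step 4: F = 0.5 * 8.854e-6 * 14806 * 3364 / 49
F = 4.5 uN


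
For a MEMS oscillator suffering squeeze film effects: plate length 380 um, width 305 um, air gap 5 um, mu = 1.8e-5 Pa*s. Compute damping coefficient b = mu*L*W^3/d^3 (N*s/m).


Step 1: Convert to SI.
L = 380e-6 m, W = 305e-6 m, d = 5e-6 m
Step 2: W^3 = (305e-6)^3 = 2.84e-11 m^3
Step 3: d^3 = (5e-6)^3 = 1.25e-16 m^3
Step 4: b = 1.8e-5 * 380e-6 * 2.84e-11 / 1.25e-16
b = 1.55e-03 N*s/m


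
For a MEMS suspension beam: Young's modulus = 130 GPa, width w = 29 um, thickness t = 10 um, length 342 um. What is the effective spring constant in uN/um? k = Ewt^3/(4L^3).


Step 1: Convert E to consistent units (1 GPa = 1000 uN/um^2).
E = 130 GPa = 130000 uN/um^2
Step 2: Compute t^3 = 10^3 = 1000
Step 3: Compute L^3 = 342^3 = 40001688
Step 4: k = 130000 * 29 * 1000 / (4 * 40001688)
k = 23.5615 uN/um


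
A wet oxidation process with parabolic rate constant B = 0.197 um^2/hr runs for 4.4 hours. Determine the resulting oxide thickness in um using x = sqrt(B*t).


Step 1: Compute B*t = 0.197 * 4.4 = 0.8668
Step 2: x = sqrt(0.8668)
x = 0.931 um


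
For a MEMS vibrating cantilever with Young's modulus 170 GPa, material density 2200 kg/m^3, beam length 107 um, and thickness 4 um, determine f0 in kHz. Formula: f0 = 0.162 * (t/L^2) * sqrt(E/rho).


Step 1: Convert units to SI.
t_SI = 4e-6 m, L_SI = 107e-6 m
Step 2: Calculate sqrt(E/rho).
sqrt(170e9 / 2200) = 8790.49 m/s
Step 3: Compute f0.
f0 = 0.162 * 4e-6 / (107e-6)^2 * 8790.49 = 497531.4 Hz = 497.53 kHz


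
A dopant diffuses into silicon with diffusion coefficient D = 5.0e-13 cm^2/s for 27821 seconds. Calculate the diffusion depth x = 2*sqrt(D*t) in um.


Step 1: Compute D*t = 5.0e-13 * 27821 = 1.39105e-08 cm^2
Step 2: sqrt(D*t) = 1.17943e-04 cm
Step 3: x = 2 * 1.17943e-04 cm = 2.35886e-04 cm
Step 4: Convert to um (1 cm = 1e4 um): x = 2.359 um


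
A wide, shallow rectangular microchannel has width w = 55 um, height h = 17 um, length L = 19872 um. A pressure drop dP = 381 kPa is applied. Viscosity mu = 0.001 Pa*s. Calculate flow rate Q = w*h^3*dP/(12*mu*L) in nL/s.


Step 1: Convert all dimensions to SI (meters).
w = 55e-6 m, h = 17e-6 m, L = 19872e-6 m, dP = 381e3 Pa
Step 2: Q = w * h^3 * dP / (12 * mu * L)
Q = 55e-6 * (17e-6)^3 * 381e3 / (12 * 0.001 * 19872e-6) = 4.3172938e-10 m^3/s
Step 3: Convert Q from m^3/s to nL/s (1 m^3 = 1e12 nL, so multiply by 1e12).
Q = 431.729 nL/s


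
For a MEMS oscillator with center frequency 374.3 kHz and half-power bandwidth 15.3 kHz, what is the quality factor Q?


Step 1: Q = f0 / bandwidth
Step 2: Q = 374.3 / 15.3
Q = 24.5


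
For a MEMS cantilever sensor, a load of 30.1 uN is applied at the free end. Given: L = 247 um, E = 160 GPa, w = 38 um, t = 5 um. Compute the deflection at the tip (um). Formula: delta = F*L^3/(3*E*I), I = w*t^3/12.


Step 1: Calculate the second moment of area.
I = w * t^3 / 12 = 38 * 5^3 / 12 = 395.8333 um^4
Step 2: Convert E to consistent units (1 GPa = 1000 uN/um^2).
E = 160 GPa = 160000 uN/um^2
Step 3: Calculate tip deflection.
delta = F * L^3 / (3 * E * I)
delta = 30.1 * 247^3 / (3 * 160000 * 395.8333)
delta = 2.3873 um


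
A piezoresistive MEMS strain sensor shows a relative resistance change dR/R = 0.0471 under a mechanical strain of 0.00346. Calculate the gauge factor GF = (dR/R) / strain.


Step 1: Identify values.
dR/R = 0.0471, strain = 0.00346
Step 2: GF = (dR/R) / strain = 0.0471 / 0.00346
GF = 13.6


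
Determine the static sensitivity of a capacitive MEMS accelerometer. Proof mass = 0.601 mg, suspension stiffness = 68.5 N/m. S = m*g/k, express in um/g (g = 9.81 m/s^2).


Step 1: Convert mass: m = 0.601 mg = 6.01e-07 kg
Step 2: S = m * g / k = 6.01e-07 * 9.81 / 68.5
Step 3: S = 8.61e-08 m/g
Step 4: Convert to um/g: S = 0.086 um/g


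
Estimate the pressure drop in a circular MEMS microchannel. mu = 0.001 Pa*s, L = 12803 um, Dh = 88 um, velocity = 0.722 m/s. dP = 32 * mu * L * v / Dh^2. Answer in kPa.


Step 1: Convert to SI: L = 12803e-6 m, Dh = 88e-6 m
Step 2: dP = 32 * 0.001 * 12803e-6 * 0.722 / (88e-6)^2
Step 3: dP = 38197.38 Pa
Step 4: Convert to kPa: dP = 38.2 kPa


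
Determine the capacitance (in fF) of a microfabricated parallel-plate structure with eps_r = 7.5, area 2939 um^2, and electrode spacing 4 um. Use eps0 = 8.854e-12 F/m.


Step 1: Convert area to m^2: A = 2939e-12 m^2
Step 2: Convert gap to m: d = 4e-6 m
Step 3: C = eps0 * eps_r * A / d
C = 8.854e-12 * 7.5 * 2939e-12 / 4e-6
Step 4: Convert to fF (multiply by 1e15).
C = 48.79 fF


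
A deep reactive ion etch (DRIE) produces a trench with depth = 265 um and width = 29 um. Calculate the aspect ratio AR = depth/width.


Step 1: AR = depth / width
Step 2: AR = 265 / 29
AR = 9.1


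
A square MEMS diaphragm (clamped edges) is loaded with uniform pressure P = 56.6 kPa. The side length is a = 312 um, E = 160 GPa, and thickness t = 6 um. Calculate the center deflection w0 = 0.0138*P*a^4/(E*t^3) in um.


Step 1: Convert pressure to compatible units (E is in GPa, so P in GPa).
P = 56.6 kPa = 56.6e-6 GPa
Step 2: Compute numerator: 0.0138 * P * a^4.
a^4 = 312^4 = 9475854336
numerator = 0.0138 * 56.6e-6 * 9475854336 = 7.4014e+03
Step 3: Compute denominator: E * t^3 = 160 * 6^3 = 34560
Step 4: w0 = numerator / denominator = 7.4014e+03 / 34560 = 0.2142 um


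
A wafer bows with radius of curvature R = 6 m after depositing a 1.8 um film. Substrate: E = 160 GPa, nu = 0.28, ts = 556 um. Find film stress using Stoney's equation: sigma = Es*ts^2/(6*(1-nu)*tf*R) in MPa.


Step 1: Compute numerator: Es * ts^2 = 160 * 556^2 = 49461760 (GPa*um^2)
Step 2: Compute denominator (R in um): 6*(1-nu)*tf*R = 6*0.72*1.8*6e6 = 46656000.0 (um^2)
Step 3: sigma (GPa) = 49461760 / 46656000.0 = 1.060137e+00 GPa
Step 4: Convert to MPa (x1000): sigma = 1060.1 MPa


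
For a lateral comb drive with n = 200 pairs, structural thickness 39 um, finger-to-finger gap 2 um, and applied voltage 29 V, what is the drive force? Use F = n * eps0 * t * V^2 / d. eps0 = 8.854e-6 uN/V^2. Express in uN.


Step 1: Parameters: n=200, eps0=8.854e-6 uN/V^2, t=39 um, V=29 V, d=2 um
Step 2: V^2 = 841
Step 3: F = 200 * 8.854e-6 * 39 * 841 / 2
F = 29.04 uN


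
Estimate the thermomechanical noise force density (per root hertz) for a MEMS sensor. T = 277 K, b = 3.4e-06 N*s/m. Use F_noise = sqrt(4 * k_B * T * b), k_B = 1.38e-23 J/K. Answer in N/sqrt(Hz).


Step 1: Compute 4 * k_B * T * b
= 4 * 1.38e-23 * 277 * 3.4e-06
= 5.1987e-26 N^2/Hz
Step 2: F_noise = sqrt(5.1987e-26)
F_noise = 2.28e-13 N/sqrt(Hz)


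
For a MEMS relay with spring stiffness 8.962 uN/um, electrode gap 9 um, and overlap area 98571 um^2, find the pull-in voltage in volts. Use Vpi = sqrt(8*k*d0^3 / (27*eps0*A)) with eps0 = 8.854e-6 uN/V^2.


Step 1: Compute numerator: 8 * k * d0^3 = 8 * 8.962 * 9^3 = 52266.384
Step 2: Compute denominator: 27 * eps0 * A = 27 * 8.854e-6 * 98571 = 23.564186
Step 3: Vpi = sqrt(52266.384 / 23.564186)
Vpi = 47.1 V


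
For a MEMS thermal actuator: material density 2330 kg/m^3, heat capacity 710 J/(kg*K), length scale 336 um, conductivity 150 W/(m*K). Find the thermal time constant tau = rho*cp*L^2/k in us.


Step 1: Convert L to m: L = 336e-6 m
Step 2: L^2 = (336e-6)^2 = 1.12896e-07 m^2
Step 3: tau = 2330 * 710 * 1.12896e-07 / 150 = 1.24509235e-03 s
Step 4: Convert to microseconds (multiply by 1e6).
tau = 1245.092 us


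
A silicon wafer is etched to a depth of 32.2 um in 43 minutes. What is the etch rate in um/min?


Step 1: Etch rate = depth / time
Step 2: rate = 32.2 / 43
rate = 0.749 um/min


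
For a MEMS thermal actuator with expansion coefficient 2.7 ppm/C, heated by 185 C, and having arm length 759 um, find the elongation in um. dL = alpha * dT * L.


Step 1: Convert CTE: alpha = 2.7 ppm/C = 2.7e-6 /C
Step 2: dL = 2.7e-6 * 185 * 759
dL = 0.3791 um


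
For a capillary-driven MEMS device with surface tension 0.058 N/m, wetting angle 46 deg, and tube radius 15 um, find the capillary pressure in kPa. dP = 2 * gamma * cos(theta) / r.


Step 1: cos(46 deg) = 0.6947
Step 2: Convert r to m: r = 15e-6 m
Step 3: dP = 2 * 0.058 * 0.6947 / 15e-6 = 5372.3 Pa
Step 4: Convert Pa to kPa (divide by 1000).
dP = 5.37 kPa


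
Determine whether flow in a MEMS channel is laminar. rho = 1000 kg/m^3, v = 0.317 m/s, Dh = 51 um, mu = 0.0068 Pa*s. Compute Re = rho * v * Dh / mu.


Step 1: Convert Dh to meters: Dh = 51e-6 m
Step 2: Re = rho * v * Dh / mu
Re = 1000 * 0.317 * 51e-6 / 0.0068
Re = 2.378
Since Re = 2.378 is below ~2300, the flow is laminar.


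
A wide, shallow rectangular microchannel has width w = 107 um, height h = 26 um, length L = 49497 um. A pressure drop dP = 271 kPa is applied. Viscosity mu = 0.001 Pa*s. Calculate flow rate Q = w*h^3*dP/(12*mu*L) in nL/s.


Step 1: Convert all dimensions to SI (meters).
w = 107e-6 m, h = 26e-6 m, L = 49497e-6 m, dP = 271e3 Pa
Step 2: Q = w * h^3 * dP / (12 * mu * L)
Q = 107e-6 * (26e-6)^3 * 271e3 / (12 * 0.001 * 49497e-6) = 8.5805078e-10 m^3/s
Step 3: Convert Q from m^3/s to nL/s (1 m^3 = 1e12 nL, so multiply by 1e12).
Q = 858.051 nL/s


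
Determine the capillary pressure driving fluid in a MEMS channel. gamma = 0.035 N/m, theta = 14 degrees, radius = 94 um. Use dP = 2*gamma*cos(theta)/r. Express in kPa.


Step 1: cos(14 deg) = 0.9703
Step 2: Convert r to m: r = 94e-6 m
Step 3: dP = 2 * 0.035 * 0.9703 / 94e-6 = 722.6 Pa
Step 4: Convert Pa to kPa (divide by 1000).
dP = 0.72 kPa


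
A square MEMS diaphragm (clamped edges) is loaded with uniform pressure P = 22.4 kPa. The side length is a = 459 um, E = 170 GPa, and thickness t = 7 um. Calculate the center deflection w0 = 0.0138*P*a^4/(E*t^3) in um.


Step 1: Convert pressure to compatible units (E is in GPa, so P in GPa).
P = 22.4 kPa = 22.4e-6 GPa
Step 2: Compute numerator: 0.0138 * P * a^4.
a^4 = 459^4 = 44386483761
numerator = 0.0138 * 22.4e-6 * 44386483761 = 1.37207e+04
Step 3: Compute denominator: E * t^3 = 170 * 7^3 = 58310
Step 4: w0 = numerator / denominator = 1.37207e+04 / 58310 = 0.2353 um
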